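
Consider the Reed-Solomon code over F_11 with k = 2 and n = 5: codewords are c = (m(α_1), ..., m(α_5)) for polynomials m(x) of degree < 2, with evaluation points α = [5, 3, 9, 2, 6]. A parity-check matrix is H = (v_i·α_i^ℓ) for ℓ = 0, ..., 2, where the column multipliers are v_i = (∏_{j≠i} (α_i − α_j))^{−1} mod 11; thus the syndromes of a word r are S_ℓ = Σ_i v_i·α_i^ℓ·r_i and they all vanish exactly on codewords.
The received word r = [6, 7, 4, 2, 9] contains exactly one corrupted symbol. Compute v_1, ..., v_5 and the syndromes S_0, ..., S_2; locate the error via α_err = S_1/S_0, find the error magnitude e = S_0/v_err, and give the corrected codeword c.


S = (8, 4, 2), error at position 5, error magnitude e = 9, c = [6, 7, 4, 2, 0].

Step 1: column multipliers v_i = (∏_{j≠i}(α_i − α_j))^{−1} mod 11.
  i = 1 (α = 5): (5−3)(5−9)(5−2)(5−6) = 2·(−4)·3·(−1) = 24 ≡ 2, so v_1 = 2^{−1} = 6 (mod 11).
  i = 2 (α = 3): (3−5)(3−9)(3−2)(3−6) = (−2)·(−6)·1·(−3) = −36 ≡ 8, so v_2 = 8^{−1} = 7 (mod 11).
  i = 3 (α = 9): (9−5)(9−3)(9−2)(9−6) = 4·6·7·3 = 504 ≡ 9, so v_3 = 9^{−1} = 5 (mod 11).
  i = 4 (α = 2): (2−5)(2−3)(2−9)(2−6) = (−3)·(−1)·(−7)·(−4) = 84 ≡ 7, so v_4 = 7^{−1} = 8 (mod 11).
  i = 5 (α = 6): (6−5)(6−3)(6−9)(6−2) = 1·3·(−3)·4 = −36 ≡ 8, so v_5 = 8^{−1} = 7 (mod 11).
  v = [6, 7, 5, 8, 7].
Step 2: syndromes of r = [6, 7, 4, 2, 9] (all sums mod 11).
  S_0 = Σ v_i r_i = 6·6 + 7·7 + 5·4 + 8·2 + 7·9 = 184 ≡ 8.
  S_1 = Σ v_i α_i r_i = 6·5·6 + 7·3·7 + 5·9·4 + 8·2·2 + 7·6·9 = 917 ≡ 4.
  α_i^2 mod 11 = [3, 9, 4, 4, 3].
  S_2 = Σ v_i α_i^2 r_i = 6·3·6 + 7·9·7 + 5·4·4 + 8·4·2 + 7·3·9 = 882 ≡ 2.
  S = (8, 4, 2) ≠ 0, so r is not a codeword (an error is present).
Step 3: locate the error. For a single error e at position i, S_ℓ = v_i·e·α_i^ℓ, so α_err = S_1/S_0.
  S_0^{−1} = 8^{−1} = 7 (mod 11), so α_err = 4·7 = 28 ≡ 6 = α_5. Error position i = 5.
  Consistency check: S_2/S_1 = 2·3 = 6 ≡ 6 = α_err ✓ (single-error assumption holds).
Step 4: error magnitude e = S_0/v_5 = S_0·∏_{j≠5}(α_5 − α_j) = 8·8 = 64 ≡ 9 (mod 11).
Step 5: correct position 5: c_5 = r_5 − e = 9 − 9 ≡ 0 (mod 11). Hence c = [6, 7, 4, 2, 0].
  Check: interpolating c through the α_i gives m(x) = 3 + 5·x (degree < 2) with m(α_i) = c_i for every i, so c is indeed a codeword.


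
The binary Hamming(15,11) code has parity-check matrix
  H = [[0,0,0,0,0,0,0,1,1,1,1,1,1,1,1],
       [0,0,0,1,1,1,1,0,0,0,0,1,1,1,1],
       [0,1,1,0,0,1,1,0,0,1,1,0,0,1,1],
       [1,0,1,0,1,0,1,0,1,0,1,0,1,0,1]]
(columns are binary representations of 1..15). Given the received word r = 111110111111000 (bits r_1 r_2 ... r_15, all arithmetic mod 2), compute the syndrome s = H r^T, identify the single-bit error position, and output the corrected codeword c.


s = (1, 0, 1, 0)^T, error position = 10, corrected codeword c = 111110111011000

Compute s = H r^T mod 2 one row at a time:
  s_1 = 1 + 1 + 1 + 1 + 1 + 0 + 0 + 0 = 5 ≡ 1 (mod 2).
  s_2 = 1 + 1 + 0 + 1 + 1 + 0 + 0 + 0 = 4 ≡ 0 (mod 2).
  s_3 = 1 + 1 + 0 + 1 + 1 + 1 + 0 + 0 = 5 ≡ 1 (mod 2).
  s_4 = 1 + 1 + 1 + 1 + 1 + 1 + 0 + 0 = 6 ≡ 0 (mod 2).
s = (1, 0, 1, 0)^T — this equals column 10 of H (binary 1010), so error is at position 10.
Correct: flip bit 10 of r = 111110111111000 to get c = 111110111011000.


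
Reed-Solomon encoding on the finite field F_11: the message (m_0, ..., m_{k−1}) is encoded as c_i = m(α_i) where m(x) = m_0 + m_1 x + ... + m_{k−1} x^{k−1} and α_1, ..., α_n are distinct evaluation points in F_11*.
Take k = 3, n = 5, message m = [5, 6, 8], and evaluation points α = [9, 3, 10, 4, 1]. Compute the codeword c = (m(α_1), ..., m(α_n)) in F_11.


c = [3, 7, 7, 3, 8]

Message polynomial: m(x) = 5 + 6·x + 8·x^2 (mod 11).
For each evaluation point α_i, compute m(α_i) mod 11:
  α_1 = 9: Horner steps 8 → 1 → 3, so m(9) = 3.
  α_2 = 3: Horner steps 8 → 8 → 7, so m(3) = 7.
  α_3 = 10: Horner steps 8 → 9 → 7, so m(10) = 7.
  α_4 = 4: Horner steps 8 → 5 → 3, so m(4) = 3.
  α_5 = 1: Horner steps 8 → 3 → 8, so m(1) = 8.
Codeword c = [3, 7, 7, 3, 8] ∈ F_11^5.


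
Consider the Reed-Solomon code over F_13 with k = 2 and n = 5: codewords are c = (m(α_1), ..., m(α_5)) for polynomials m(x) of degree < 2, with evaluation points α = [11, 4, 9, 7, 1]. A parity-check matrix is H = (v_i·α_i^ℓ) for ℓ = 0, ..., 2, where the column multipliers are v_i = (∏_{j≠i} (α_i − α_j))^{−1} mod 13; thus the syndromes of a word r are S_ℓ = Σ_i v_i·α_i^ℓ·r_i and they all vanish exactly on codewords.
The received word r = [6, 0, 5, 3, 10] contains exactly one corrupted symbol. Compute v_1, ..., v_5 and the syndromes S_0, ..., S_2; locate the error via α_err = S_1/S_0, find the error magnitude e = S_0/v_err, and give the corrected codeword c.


S = (12, 2, 9), error at position 1, error magnitude e = 12, c = [7, 0, 5, 3, 10].

Step 1: column multipliers v_i = (∏_{j≠i}(α_i − α_j))^{−1} mod 13.
  i = 1 (α = 11): (11−4)(11−9)(11−7)(11−1) = 7·2·4·10 = 560 ≡ 1, so v_1 = 1^{−1} = 1 (mod 13).
  i = 2 (α = 4): (4−11)(4−9)(4−7)(4−1) = (−7)·(−5)·(−3)·3 = −315 ≡ 10, so v_2 = 10^{−1} = 4 (mod 13).
  i = 3 (α = 9): (9−11)(9−4)(9−7)(9−1) = (−2)·5·2·8 = −160 ≡ 9, so v_3 = 9^{−1} = 3 (mod 13).
  i = 4 (α = 7): (7−11)(7−4)(7−9)(7−1) = (−4)·3·(−2)·6 = 144 ≡ 1, so v_4 = 1^{−1} = 1 (mod 13).
  i = 5 (α = 1): (1−11)(1−4)(1−9)(1−7) = (−10)·(−3)·(−8)·(−6) = 1440 ≡ 10, so v_5 = 10^{−1} = 4 (mod 13).
  v = [1, 4, 3, 1, 4].
Step 2: syndromes of r = [6, 0, 5, 3, 10] (all sums mod 13).
  S_0 = Σ v_i r_i = 1·6 + 4·0 + 3·5 + 1·3 + 4·10 = 64 ≡ 12.
  S_1 = Σ v_i α_i r_i = 1·11·6 + 4·4·0 + 3·9·5 + 1·7·3 + 4·1·10 = 262 ≡ 2.
  α_i^2 mod 13 = [4, 3, 3, 10, 1].
  S_2 = Σ v_i α_i^2 r_i = 1·4·6 + 4·3·0 + 3·3·5 + 1·10·3 + 4·1·10 = 139 ≡ 9.
  S = (12, 2, 9) ≠ 0, so r is not a codeword (an error is present).
Step 3: locate the error. For a single error e at position i, S_ℓ = v_i·e·α_i^ℓ, so α_err = S_1/S_0.
  S_0^{−1} = 12^{−1} = 12 (mod 13), so α_err = 2·12 = 24 ≡ 11 = α_1. Error position i = 1.
  Consistency check: S_2/S_1 = 9·7 = 63 ≡ 11 = α_err ✓ (single-error assumption holds).
Step 4: error magnitude e = S_0/v_1 = S_0·∏_{j≠1}(α_1 − α_j) = 12·1 = 12 ≡ 12 (mod 13).
Step 5: correct position 1: c_1 = r_1 − e = 6 − 12 ≡ 7 (mod 13). Hence c = [7, 0, 5, 3, 10].
  Check: interpolating c through the α_i gives m(x) = 9 + 1·x (degree < 2) with m(α_i) = c_i for every i, so c is indeed a codeword.


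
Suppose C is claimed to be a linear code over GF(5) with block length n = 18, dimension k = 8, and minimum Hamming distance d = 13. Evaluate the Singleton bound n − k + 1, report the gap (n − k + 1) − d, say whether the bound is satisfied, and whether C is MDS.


Singleton RHS = n − k + 1 = 11, slack = -2, bound violated (no such code; not MDS).

Singleton bound: d ≤ n − k + 1.
Here n = 18, k = 8, so n − k + 1 = 11.
Given d = 13, check d ≤ 11: NO.
Slack = (n − k + 1) − d = -2.
The slack is negative: d = 13 exceeds n − k + 1 = 11 by 2, so the Singleton bound is violated and no linear [18, 8, 13]_5 code can exist. In particular it is not MDS (MDS requires d = n − k + 1 exactly).
Description: the claimed parameters are [18, 8, 13]_5; such a code would be impossible (violates the Singleton bound).


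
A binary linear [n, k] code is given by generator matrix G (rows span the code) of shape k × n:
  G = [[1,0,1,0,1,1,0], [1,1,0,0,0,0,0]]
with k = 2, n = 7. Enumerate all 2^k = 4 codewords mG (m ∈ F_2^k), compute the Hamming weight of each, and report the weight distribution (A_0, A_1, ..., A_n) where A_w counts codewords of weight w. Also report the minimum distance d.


Weight distribution: A_0 = 1, A_2 = 1, A_4 = 2. Minimum distance d = 2.

Enumerate all 2^2 = 4 messages m ∈ F_2^2.
For each, compute codeword c = mG in F_2^7, then tally its weight.
  m = 00 → c = 0000000, weight = 0.
  m = 10 → c = 1010110, weight = 4.
  m = 01 → c = 1100000, weight = 2.
  m = 11 → c = 0110110, weight = 4.
Tally weights:
  weight 0: 1 codewords.
  weight 2: 1 codewords.
  weight 4: 2 codewords.
Minimum distance d = smallest w > 0 with A_w > 0 = 2.
Sanity: Σ A_w = 4 = 2^2 = 4 ✓.


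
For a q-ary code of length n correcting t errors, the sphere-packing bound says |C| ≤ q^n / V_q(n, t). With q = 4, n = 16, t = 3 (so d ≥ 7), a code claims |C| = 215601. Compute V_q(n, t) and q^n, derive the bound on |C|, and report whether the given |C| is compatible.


V_q(n, t) = 16249, q^n = 4294967296, Hamming bound = 264321, |C| = 215601 ≤ bound (satisfied).

Step 1: Compute V_q(n, t) = Σ_{j=0}^3 C(n, j) (q−1)^j.
  j = 0: C(16,0)·(3)^0 = 1·1 = 1.
  j = 1: C(16,1)·(3)^1 = 16·3 = 48.
  j = 2: C(16,2)·(3)^2 = 120·9 = 1080.
  j = 3: C(16,3)·(3)^3 = 560·27 = 15120.
  V_q(n, t) = 1 + 48 + 1080 + 15120 = 16249.
Step 2: q^n = 4^16 = 4294967296.
Step 3: Hamming bound ⌊q^n / V_q(n,t)⌋ = ⌊4294967296/16249⌋ = 264321.
Step 4: Compare |C| = 215601 to 264321: satisfied.
The claimed |C| lies below the Hamming bound.


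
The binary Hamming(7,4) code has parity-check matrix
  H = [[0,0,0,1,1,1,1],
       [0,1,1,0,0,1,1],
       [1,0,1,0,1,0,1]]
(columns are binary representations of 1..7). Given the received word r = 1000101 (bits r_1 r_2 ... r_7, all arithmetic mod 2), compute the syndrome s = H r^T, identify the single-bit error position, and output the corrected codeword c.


s = (0, 1, 1)^T, error position = 3, corrected codeword c = 1010101

Compute s = H r^T mod 2 one row at a time:
  s_1 = 0 + 1 + 0 + 1 = 2 ≡ 0 (mod 2).
  s_2 = 0 + 0 + 0 + 1 = 1 ≡ 1 (mod 2).
  s_3 = 1 + 0 + 1 + 1 = 3 ≡ 1 (mod 2).
s = (0, 1, 1)^T — this equals column 3 of H (binary 011), so error is at position 3.
Correct: flip bit 3 of r = 1000101 to get c = 1010101.


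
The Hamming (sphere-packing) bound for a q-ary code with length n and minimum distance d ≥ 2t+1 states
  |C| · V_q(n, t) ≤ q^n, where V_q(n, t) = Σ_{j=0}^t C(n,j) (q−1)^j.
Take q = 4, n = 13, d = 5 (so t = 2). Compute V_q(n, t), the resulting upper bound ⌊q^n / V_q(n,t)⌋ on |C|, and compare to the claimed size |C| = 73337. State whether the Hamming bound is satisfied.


V_q(n, t) = 742, q^n = 67108864, Hamming bound = 90443, |C| = 73337 ≤ bound (satisfied).

Step 1: Compute V_q(n, t) = Σ_{j=0}^2 C(n, j) (q−1)^j.
  j = 0: C(13,0)·(3)^0 = 1·1 = 1.
  j = 1: C(13,1)·(3)^1 = 13·3 = 39.
  j = 2: C(13,2)·(3)^2 = 78·9 = 702.
  V_q(n, t) = 1 + 39 + 702 = 742.
Step 2: q^n = 4^13 = 67108864.
Step 3: Hamming bound ⌊q^n / V_q(n,t)⌋ = ⌊67108864/742⌋ = 90443.
Step 4: Compare |C| = 73337 to 90443: satisfied.
The claimed |C| lies below the Hamming bound.


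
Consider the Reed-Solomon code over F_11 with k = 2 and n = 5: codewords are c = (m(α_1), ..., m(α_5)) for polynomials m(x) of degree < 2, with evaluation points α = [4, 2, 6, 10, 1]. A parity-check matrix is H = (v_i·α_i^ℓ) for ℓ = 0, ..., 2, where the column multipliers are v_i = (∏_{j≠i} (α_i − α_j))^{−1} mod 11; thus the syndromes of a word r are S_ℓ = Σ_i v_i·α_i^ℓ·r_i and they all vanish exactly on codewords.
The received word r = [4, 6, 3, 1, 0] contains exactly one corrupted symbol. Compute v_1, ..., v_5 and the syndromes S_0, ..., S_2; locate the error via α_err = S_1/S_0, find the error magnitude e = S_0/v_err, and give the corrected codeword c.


S = (6, 1, 2), error at position 2, error magnitude e = 1, c = [4, 5, 3, 1, 0].

Step 1: column multipliers v_i = (∏_{j≠i}(α_i − α_j))^{−1} mod 11.
  i = 1 (α = 4): (4−2)(4−6)(4−10)(4−1) = 2·(−2)·(−6)·3 = 72 ≡ 6, so v_1 = 6^{−1} = 2 (mod 11).
  i = 2 (α = 2): (2−4)(2−6)(2−10)(2−1) = (−2)·(−4)·(−8)·1 = −64 ≡ 2, so v_2 = 2^{−1} = 6 (mod 11).
  i = 3 (α = 6): (6−4)(6−2)(6−10)(6−1) = 2·4·(−4)·5 = −160 ≡ 5, so v_3 = 5^{−1} = 9 (mod 11).
  i = 4 (α = 10): (10−4)(10−2)(10−6)(10−1) = 6·8·4·9 = 1728 ≡ 1, so v_4 = 1^{−1} = 1 (mod 11).
  i = 5 (α = 1): (1−4)(1−2)(1−6)(1−10) = (−3)·(−1)·(−5)·(−9) = 135 ≡ 3, so v_5 = 3^{−1} = 4 (mod 11).
  v = [2, 6, 9, 1, 4].
Step 2: syndromes of r = [4, 6, 3, 1, 0] (all sums mod 11).
  S_0 = Σ v_i r_i = 2·4 + 6·6 + 9·3 + 1·1 + 4·0 = 72 ≡ 6.
  S_1 = Σ v_i α_i r_i = 2·4·4 + 6·2·6 + 9·6·3 + 1·10·1 + 4·1·0 = 276 ≡ 1.
  α_i^2 mod 11 = [5, 4, 3, 1, 1].
  S_2 = Σ v_i α_i^2 r_i = 2·5·4 + 6·4·6 + 9·3·3 + 1·1·1 + 4·1·0 = 266 ≡ 2.
  S = (6, 1, 2) ≠ 0, so r is not a codeword (an error is present).
Step 3: locate the error. For a single error e at position i, S_ℓ = v_i·e·α_i^ℓ, so α_err = S_1/S_0.
  S_0^{−1} = 6^{−1} = 2 (mod 11), so α_err = 1·2 = 2 ≡ 2 = α_2. Error position i = 2.
  Consistency check: S_2/S_1 = 2·1 = 2 ≡ 2 = α_err ✓ (single-error assumption holds).
Step 4: error magnitude e = S_0/v_2 = S_0·∏_{j≠2}(α_2 − α_j) = 6·2 = 12 ≡ 1 (mod 11).
Step 5: correct position 2: c_2 = r_2 − e = 6 − 1 ≡ 5 (mod 11). Hence c = [4, 5, 3, 1, 0].
  Check: interpolating c through the α_i gives m(x) = 6 + 5·x (degree < 2) with m(α_i) = c_i for every i, so c is indeed a codeword.


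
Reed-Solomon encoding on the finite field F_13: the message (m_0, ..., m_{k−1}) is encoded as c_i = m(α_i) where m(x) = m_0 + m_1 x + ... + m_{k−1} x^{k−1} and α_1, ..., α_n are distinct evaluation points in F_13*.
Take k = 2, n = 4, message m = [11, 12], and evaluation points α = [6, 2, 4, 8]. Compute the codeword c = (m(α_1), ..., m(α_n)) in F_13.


c = [5, 9, 7, 3]

Message polynomial: m(x) = 11 + 12·x (mod 13).
For each evaluation point α_i, compute m(α_i) mod 13:
  α_1 = 6: Horner steps 12 → 5, so m(6) = 5.
  α_2 = 2: Horner steps 12 → 9, so m(2) = 9.
  α_3 = 4: Horner steps 12 → 7, so m(4) = 7.
  α_4 = 8: Horner steps 12 → 3, so m(8) = 3.
Codeword c = [5, 9, 7, 3] ∈ F_13^4.


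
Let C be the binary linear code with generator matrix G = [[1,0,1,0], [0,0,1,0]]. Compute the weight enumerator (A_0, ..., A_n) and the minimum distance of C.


Weight distribution: A_0 = 1, A_1 = 2, A_2 = 1. Minimum distance d = 1.

Enumerate all 2^2 = 4 messages m ∈ F_2^2.
For each, compute codeword c = mG in F_2^4, then tally its weight.
  m = 00 → c = 0000, weight = 0.
  m = 10 → c = 1010, weight = 2.
  m = 01 → c = 0010, weight = 1.
  m = 11 → c = 1000, weight = 1.
Tally weights:
  weight 0: 1 codewords.
  weight 1: 2 codewords.
  weight 2: 1 codewords.
Minimum distance d = smallest w > 0 with A_w > 0 = 1.
Sanity: Σ A_w = 4 = 2^2 = 4 ✓.


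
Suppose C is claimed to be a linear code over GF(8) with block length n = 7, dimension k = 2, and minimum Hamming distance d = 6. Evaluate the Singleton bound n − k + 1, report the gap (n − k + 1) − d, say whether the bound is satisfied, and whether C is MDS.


Singleton RHS = n − k + 1 = 6, slack = 0, bound satisfied, MDS.

Singleton bound: d ≤ n − k + 1.
Here n = 7, k = 2, so n − k + 1 = 6.
Given d = 6, check d ≤ 6: YES.
Slack = (n − k + 1) − d = 0.
The code is MDS (slack = 0).
Description: the claimed parameters are [7, 2, 6]_8; such a code would be MDS (meets Singleton bound).


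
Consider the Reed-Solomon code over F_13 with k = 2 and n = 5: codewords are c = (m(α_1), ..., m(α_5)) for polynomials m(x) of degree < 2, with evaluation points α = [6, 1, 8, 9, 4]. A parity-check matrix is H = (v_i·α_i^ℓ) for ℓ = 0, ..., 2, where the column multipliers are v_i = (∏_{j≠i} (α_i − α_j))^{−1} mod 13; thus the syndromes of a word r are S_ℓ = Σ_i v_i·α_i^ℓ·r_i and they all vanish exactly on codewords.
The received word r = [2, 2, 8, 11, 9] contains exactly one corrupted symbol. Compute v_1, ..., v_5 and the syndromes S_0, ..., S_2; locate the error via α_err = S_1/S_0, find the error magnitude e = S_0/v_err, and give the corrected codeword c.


S = (10, 10, 10), error at position 2, error magnitude e = 2, c = [2, 0, 8, 11, 9].

Step 1: column multipliers v_i = (∏_{j≠i}(α_i − α_j))^{−1} mod 13.
  i = 1 (α = 6): (6−1)(6−8)(6−9)(6−4) = 5·(−2)·(−3)·2 = 60 ≡ 8, so v_1 = 8^{−1} = 5 (mod 13).
  i = 2 (α = 1): (1−6)(1−8)(1−9)(1−4) = (−5)·(−7)·(−8)·(−3) = 840 ≡ 8, so v_2 = 8^{−1} = 5 (mod 13).
  i = 3 (α = 8): (8−6)(8−1)(8−9)(8−4) = 2·7·(−1)·4 = −56 ≡ 9, so v_3 = 9^{−1} = 3 (mod 13).
  i = 4 (α = 9): (9−6)(9−1)(9−8)(9−4) = 3·8·1·5 = 120 ≡ 3, so v_4 = 3^{−1} = 9 (mod 13).
  i = 5 (α = 4): (4−6)(4−1)(4−8)(4−9) = (−2)·3·(−4)·(−5) = −120 ≡ 10, so v_5 = 10^{−1} = 4 (mod 13).
  v = [5, 5, 3, 9, 4].
Step 2: syndromes of r = [2, 2, 8, 11, 9] (all sums mod 13).
  S_0 = Σ v_i r_i = 5·2 + 5·2 + 3·8 + 9·11 + 4·9 = 179 ≡ 10.
  S_1 = Σ v_i α_i r_i = 5·6·2 + 5·1·2 + 3·8·8 + 9·9·11 + 4·4·9 = 1297 ≡ 10.
  α_i^2 mod 13 = [10, 1, 12, 3, 3].
  S_2 = Σ v_i α_i^2 r_i = 5·10·2 + 5·1·2 + 3·12·8 + 9·3·11 + 4·3·9 = 803 ≡ 10.
  S = (10, 10, 10) ≠ 0, so r is not a codeword (an error is present).
Step 3: locate the error. For a single error e at position i, S_ℓ = v_i·e·α_i^ℓ, so α_err = S_1/S_0.
  S_0^{−1} = 10^{−1} = 4 (mod 13), so α_err = 10·4 = 40 ≡ 1 = α_2. Error position i = 2.
  Consistency check: S_2/S_1 = 10·4 = 40 ≡ 1 = α_err ✓ (single-error assumption holds).
Step 4: error magnitude e = S_0/v_2 = S_0·∏_{j≠2}(α_2 − α_j) = 10·8 = 80 ≡ 2 (mod 13).
Step 5: correct position 2: c_2 = r_2 − e = 2 − 2 ≡ 0 (mod 13). Hence c = [2, 0, 8, 11, 9].
  Check: interpolating c through the α_i gives m(x) = 10 + 3·x (degree < 2) with m(α_i) = c_i for every i, so c is indeed a codeword.


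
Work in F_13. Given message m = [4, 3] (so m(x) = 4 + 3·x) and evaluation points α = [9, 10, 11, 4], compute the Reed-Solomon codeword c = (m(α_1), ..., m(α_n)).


c = [5, 8, 11, 3]

Message polynomial: m(x) = 4 + 3·x (mod 13).
For each evaluation point α_i, compute m(α_i) mod 13:
  α_1 = 9: Horner steps 3 → 5, so m(9) = 5.
  α_2 = 10: Horner steps 3 → 8, so m(10) = 8.
  α_3 = 11: Horner steps 3 → 11, so m(11) = 11.
  α_4 = 4: Horner steps 3 → 3, so m(4) = 3.
Codeword c = [5, 8, 11, 3] ∈ F_13^4.


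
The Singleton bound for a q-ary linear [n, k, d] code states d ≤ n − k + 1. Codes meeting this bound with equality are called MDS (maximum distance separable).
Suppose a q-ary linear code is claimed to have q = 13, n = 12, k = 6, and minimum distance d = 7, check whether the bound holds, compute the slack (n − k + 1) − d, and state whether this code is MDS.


Singleton RHS = n − k + 1 = 7, slack = 0, bound satisfied, MDS.

Singleton bound: d ≤ n − k + 1.
Here n = 12, k = 6, so n − k + 1 = 7.
Given d = 7, check d ≤ 7: YES.
Slack = (n − k + 1) − d = 0.
The code is MDS (slack = 0).
Description: the claimed parameters are [12, 6, 7]_13; such a code would be MDS (meets Singleton bound).


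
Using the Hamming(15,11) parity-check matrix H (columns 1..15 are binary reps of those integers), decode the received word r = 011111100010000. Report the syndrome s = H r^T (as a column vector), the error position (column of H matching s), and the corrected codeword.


s = (1, 0, 1, 0)^T, error position = 10, corrected codeword c = 011111100110000

Compute s = H r^T mod 2 one row at a time:
  s_1 = 0 + 0 + 0 + 1 + 0 + 0 + 0 + 0 = 1 ≡ 1 (mod 2).
  s_2 = 1 + 1 + 1 + 1 + 0 + 0 + 0 + 0 = 4 ≡ 0 (mod 2).
  s_3 = 1 + 1 + 1 + 1 + 0 + 1 + 0 + 0 = 5 ≡ 1 (mod 2).
  s_4 = 0 + 1 + 1 + 1 + 0 + 1 + 0 + 0 = 4 ≡ 0 (mod 2).
s = (1, 0, 1, 0)^T — this equals column 10 of H (binary 1010), so error is at position 10.
Correct: flip bit 10 of r = 011111100010000 to get c = 011111100110000.


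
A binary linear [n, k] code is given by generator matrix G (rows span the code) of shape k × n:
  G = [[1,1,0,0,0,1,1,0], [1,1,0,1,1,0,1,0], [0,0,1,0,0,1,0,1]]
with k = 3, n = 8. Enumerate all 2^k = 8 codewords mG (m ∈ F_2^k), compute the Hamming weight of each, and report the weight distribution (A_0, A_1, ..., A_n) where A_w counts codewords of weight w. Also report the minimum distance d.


Weight distribution: A_0 = 1, A_3 = 2, A_4 = 2, A_5 = 2, A_8 = 1. Minimum distance d = 3.

Enumerate all 2^3 = 8 messages m ∈ F_2^3.
For each, compute codeword c = mG in F_2^8, then tally its weight.
  m = 000 → c = 00000000, weight = 0.
  m = 100 → c = 11000110, weight = 4.
  m = 010 → c = 11011010, weight = 5.
  m = 110 → c = 00011100, weight = 3.
  m = 001 → c = 00100101, weight = 3.
  m = 101 → c = 11100011, weight = 5.
  m = 011 → c = 11111111, weight = 8.
  m = 111 → c = 00111001, weight = 4.
Tally weights:
  weight 0: 1 codewords.
  weight 3: 2 codewords.
  weight 4: 2 codewords.
  weight 5: 2 codewords.
  weight 8: 1 codewords.
Minimum distance d = smallest w > 0 with A_w > 0 = 3.
Sanity: Σ A_w = 8 = 2^3 = 8 ✓.


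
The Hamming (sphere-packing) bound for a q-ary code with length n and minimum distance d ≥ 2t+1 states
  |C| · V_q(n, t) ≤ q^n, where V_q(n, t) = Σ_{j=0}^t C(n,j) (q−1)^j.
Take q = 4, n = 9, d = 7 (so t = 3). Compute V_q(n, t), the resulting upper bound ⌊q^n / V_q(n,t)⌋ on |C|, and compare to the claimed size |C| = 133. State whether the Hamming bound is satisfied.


V_q(n, t) = 2620, q^n = 262144, Hamming bound = 100, |C| = 133 > bound (violated).

Step 1: Compute V_q(n, t) = Σ_{j=0}^3 C(n, j) (q−1)^j.
  j = 0: C(9,0)·(3)^0 = 1·1 = 1.
  j = 1: C(9,1)·(3)^1 = 9·3 = 27.
  j = 2: C(9,2)·(3)^2 = 36·9 = 324.
  j = 3: C(9,3)·(3)^3 = 84·27 = 2268.
  V_q(n, t) = 1 + 27 + 324 + 2268 = 2620.
Step 2: q^n = 4^9 = 262144.
Step 3: Hamming bound ⌊q^n / V_q(n,t)⌋ = ⌊262144/2620⌋ = 100.
Step 4: Compare |C| = 133 to 100: violated.
The claimed |C| lies above the Hamming bound, so no 4-ary code of length 9 with d ≥ 7 can have 133 codewords.


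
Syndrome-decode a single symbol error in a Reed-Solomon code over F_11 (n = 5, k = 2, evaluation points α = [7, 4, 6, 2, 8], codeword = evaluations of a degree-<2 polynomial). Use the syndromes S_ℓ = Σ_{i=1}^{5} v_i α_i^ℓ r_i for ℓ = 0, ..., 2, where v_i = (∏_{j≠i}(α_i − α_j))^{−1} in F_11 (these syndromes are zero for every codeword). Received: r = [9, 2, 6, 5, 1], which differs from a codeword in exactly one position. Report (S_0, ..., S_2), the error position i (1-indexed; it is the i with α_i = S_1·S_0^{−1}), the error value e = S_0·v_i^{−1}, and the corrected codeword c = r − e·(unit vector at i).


S = (5, 9, 3), error at position 2, error magnitude e = 2, c = [9, 0, 6, 5, 1].

Step 1: column multipliers v_i = (∏_{j≠i}(α_i − α_j))^{−1} mod 11.
  i = 1 (α = 7): (7−4)(7−6)(7−2)(7−8) = 3·1·5·(−1) = −15 ≡ 7, so v_1 = 7^{−1} = 8 (mod 11).
  i = 2 (α = 4): (4−7)(4−6)(4−2)(4−8) = (−3)·(−2)·2·(−4) = −48 ≡ 7, so v_2 = 7^{−1} = 8 (mod 11).
  i = 3 (α = 6): (6−7)(6−4)(6−2)(6−8) = (−1)·2·4·(−2) = 16 ≡ 5, so v_3 = 5^{−1} = 9 (mod 11).
  i = 4 (α = 2): (2−7)(2−4)(2−6)(2−8) = (−5)·(−2)·(−4)·(−6) = 240 ≡ 9, so v_4 = 9^{−1} = 5 (mod 11).
  i = 5 (α = 8): (8−7)(8−4)(8−6)(8−2) = 1·4·2·6 = 48 ≡ 4, so v_5 = 4^{−1} = 3 (mod 11).
  v = [8, 8, 9, 5, 3].
Step 2: syndromes of r = [9, 2, 6, 5, 1] (all sums mod 11).
  S_0 = Σ v_i r_i = 8·9 + 8·2 + 9·6 + 5·5 + 3·1 = 170 ≡ 5.
  S_1 = Σ v_i α_i r_i = 8·7·9 + 8·4·2 + 9·6·6 + 5·2·5 + 3·8·1 = 966 ≡ 9.
  α_i^2 mod 11 = [5, 5, 3, 4, 9].
  S_2 = Σ v_i α_i^2 r_i = 8·5·9 + 8·5·2 + 9·3·6 + 5·4·5 + 3·9·1 = 729 ≡ 3.
  S = (5, 9, 3) ≠ 0, so r is not a codeword (an error is present).
Step 3: locate the error. For a single error e at position i, S_ℓ = v_i·e·α_i^ℓ, so α_err = S_1/S_0.
  S_0^{−1} = 5^{−1} = 9 (mod 11), so α_err = 9·9 = 81 ≡ 4 = α_2. Error position i = 2.
  Consistency check: S_2/S_1 = 3·5 = 15 ≡ 4 = α_err ✓ (single-error assumption holds).
Step 4: error magnitude e = S_0/v_2 = S_0·∏_{j≠2}(α_2 − α_j) = 5·7 = 35 ≡ 2 (mod 11).
Step 5: correct position 2: c_2 = r_2 − e = 2 − 2 ≡ 0 (mod 11). Hence c = [9, 0, 6, 5, 1].
  Check: interpolating c through the α_i gives m(x) = 10 + 3·x (degree < 2) with m(α_i) = c_i for every i, so c is indeed a codeword.


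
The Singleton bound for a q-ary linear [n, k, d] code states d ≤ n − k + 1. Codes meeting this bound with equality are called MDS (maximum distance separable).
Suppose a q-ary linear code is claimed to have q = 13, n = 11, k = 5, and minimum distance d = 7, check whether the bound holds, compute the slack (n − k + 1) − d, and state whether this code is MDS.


Singleton RHS = n − k + 1 = 7, slack = 0, bound satisfied, MDS.

Singleton bound: d ≤ n − k + 1.
Here n = 11, k = 5, so n − k + 1 = 7.
Given d = 7, check d ≤ 7: YES.
Slack = (n − k + 1) − d = 0.
The code is MDS (slack = 0).
Description: the claimed parameters are [11, 5, 7]_13; such a code would be MDS (meets Singleton bound).


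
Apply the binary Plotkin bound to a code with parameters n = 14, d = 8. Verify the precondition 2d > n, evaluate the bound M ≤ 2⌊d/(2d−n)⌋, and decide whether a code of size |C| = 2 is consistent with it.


Plotkin bound M ≤ 8; given |C| = 2 ≤ bound (satisfied).

Check applicability: 2d = 16, n = 14.
2d − n = 2 > 0, so Plotkin applies.
Compute d/(2d−n) = 8/2 ≈ 4.0000.
⌊d/(2d−n)⌋ = 4.
Plotkin bound: M ≤ 2·4 = 8.
Given |C| = 2, check: satisfied.
This |C| is below the Plotkin bound.


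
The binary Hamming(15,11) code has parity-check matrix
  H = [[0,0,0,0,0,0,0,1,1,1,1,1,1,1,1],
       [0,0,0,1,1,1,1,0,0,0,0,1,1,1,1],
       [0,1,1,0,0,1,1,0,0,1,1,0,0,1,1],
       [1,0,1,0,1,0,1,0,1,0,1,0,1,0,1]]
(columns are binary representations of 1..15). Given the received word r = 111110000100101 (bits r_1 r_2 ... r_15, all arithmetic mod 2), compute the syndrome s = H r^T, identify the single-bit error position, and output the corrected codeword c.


s = (1, 0, 0, 1)^T, error position = 9, corrected codeword c = 111110001100101

Compute s = H r^T mod 2 one row at a time:
  s_1 = 0 + 0 + 1 + 0 + 0 + 1 + 0 + 1 = 3 ≡ 1 (mod 2).
  s_2 = 1 + 1 + 0 + 0 + 0 + 1 + 0 + 1 = 4 ≡ 0 (mod 2).
  s_3 = 1 + 1 + 0 + 0 + 1 + 0 + 0 + 1 = 4 ≡ 0 (mod 2).
  s_4 = 1 + 1 + 1 + 0 + 0 + 0 + 1 + 1 = 5 ≡ 1 (mod 2).
s = (1, 0, 0, 1)^T — this equals column 9 of H (binary 1001), so error is at position 9.
Correct: flip bit 9 of r = 111110000100101 to get c = 111110001100101.


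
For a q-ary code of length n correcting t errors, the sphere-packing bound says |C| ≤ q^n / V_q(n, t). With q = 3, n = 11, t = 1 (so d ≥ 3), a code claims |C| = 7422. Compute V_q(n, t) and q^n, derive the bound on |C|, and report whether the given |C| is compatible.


V_q(n, t) = 23, q^n = 177147, Hamming bound = 7702, |C| = 7422 ≤ bound (satisfied).

Step 1: Compute V_q(n, t) = Σ_{j=0}^1 C(n, j) (q−1)^j.
  j = 0: C(11,0)·(2)^0 = 1·1 = 1.
  j = 1: C(11,1)·(2)^1 = 11·2 = 22.
  V_q(n, t) = 1 + 22 = 23.
Step 2: q^n = 3^11 = 177147.
Step 3: Hamming bound ⌊q^n / V_q(n,t)⌋ = ⌊177147/23⌋ = 7702.
Step 4: Compare |C| = 7422 to 7702: satisfied.
The claimed |C| lies below the Hamming bound.


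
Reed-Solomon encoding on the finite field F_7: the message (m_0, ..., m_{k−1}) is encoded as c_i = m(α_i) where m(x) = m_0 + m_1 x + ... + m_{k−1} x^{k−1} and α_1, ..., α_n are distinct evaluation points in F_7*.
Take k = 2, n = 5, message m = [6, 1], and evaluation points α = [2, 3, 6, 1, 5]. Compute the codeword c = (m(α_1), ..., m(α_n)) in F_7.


c = [1, 2, 5, 0, 4]

Message polynomial: m(x) = 6 + 1·x (mod 7).
For each evaluation point α_i, compute m(α_i) mod 7:
  α_1 = 2: Horner steps 1 → 1, so m(2) = 1.
  α_2 = 3: Horner steps 1 → 2, so m(3) = 2.
  α_3 = 6: Horner steps 1 → 5, so m(6) = 5.
  α_4 = 1: Horner steps 1 → 0, so m(1) = 0.
  α_5 = 5: Horner steps 1 → 4, so m(5) = 4.
Codeword c = [1, 2, 5, 0, 4] ∈ F_7^5.


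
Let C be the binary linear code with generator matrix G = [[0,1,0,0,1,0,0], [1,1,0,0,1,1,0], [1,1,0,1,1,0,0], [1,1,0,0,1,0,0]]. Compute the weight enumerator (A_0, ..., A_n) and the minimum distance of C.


Weight distribution: A_0 = 1, A_1 = 3, A_2 = 4, A_3 = 4, A_4 = 3, A_5 = 1. Minimum distance d = 1.

Enumerate all 2^4 = 16 messages m ∈ F_2^4.
For each, compute codeword c = mG in F_2^7, then tally its weight.
  m = 0000 → c = 0000000, weight = 0.
  m = 1000 → c = 0100100, weight = 2.
  m = 0100 → c = 1100110, weight = 4.
  m = 1100 → c = 1000010, weight = 2.
  m = 0010 → c = 1101100, weight = 4.
  m = 1010 → c = 1001000, weight = 2.
  m = 0110 → c = 0001010, weight = 2.
  m = 1110 → c = 0101110, weight = 4.
  m = 0001 → c = 1100100, weight = 3.
  m = 1001 → c = 1000000, weight = 1.
  m = 0101 → c = 0000010, weight = 1.
  m = 1101 → c = 0100110, weight = 3.
  m = 0011 → c = 0001000, weight = 1.
  m = 1011 → c = 0101100, weight = 3.
  m = 0111 → c = 1101110, weight = 5.
  m = 1111 → c = 1001010, weight = 3.
Tally weights:
  weight 0: 1 codewords.
  weight 1: 3 codewords.
  weight 2: 4 codewords.
  weight 3: 4 codewords.
  weight 4: 3 codewords.
  weight 5: 1 codewords.
Minimum distance d = smallest w > 0 with A_w > 0 = 1.
Sanity: Σ A_w = 16 = 2^4 = 16 ✓.


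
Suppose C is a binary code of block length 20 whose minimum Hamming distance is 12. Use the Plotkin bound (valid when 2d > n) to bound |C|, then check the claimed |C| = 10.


Plotkin bound M ≤ 6; given |C| = 10 > bound (violated).

Check applicability: 2d = 24, n = 20.
2d − n = 4 > 0, so Plotkin applies.
Compute d/(2d−n) = 12/4 ≈ 3.0000.
⌊d/(2d−n)⌋ = 3.
Plotkin bound: M ≤ 2·3 = 6.
Given |C| = 10, check: VIOLATED.
This |C| is above the Plotkin bound, so no binary code with n = 20, d = 12 and 10 codewords exists.


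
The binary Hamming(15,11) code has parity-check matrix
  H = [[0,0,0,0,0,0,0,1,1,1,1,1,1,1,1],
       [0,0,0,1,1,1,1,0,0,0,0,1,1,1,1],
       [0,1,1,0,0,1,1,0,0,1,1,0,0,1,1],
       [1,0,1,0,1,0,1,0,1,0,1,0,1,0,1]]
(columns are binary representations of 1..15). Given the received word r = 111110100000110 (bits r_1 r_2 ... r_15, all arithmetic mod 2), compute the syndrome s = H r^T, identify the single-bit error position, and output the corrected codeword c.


s = (0, 1, 0, 1)^T, error position = 5, corrected codeword c = 111100100000110

Compute s = H r^T mod 2 one row at a time:
  s_1 = 0 + 0 + 0 + 0 + 0 + 1 + 1 + 0 = 2 ≡ 0 (mod 2).
  s_2 = 1 + 1 + 0 + 1 + 0 + 1 + 1 + 0 = 5 ≡ 1 (mod 2).
  s_3 = 1 + 1 + 0 + 1 + 0 + 0 + 1 + 0 = 4 ≡ 0 (mod 2).
  s_4 = 1 + 1 + 1 + 1 + 0 + 0 + 1 + 0 = 5 ≡ 1 (mod 2).
s = (0, 1, 0, 1)^T — this equals column 5 of H (binary 0101), so error is at position 5.
Correct: flip bit 5 of r = 111110100000110 to get c = 111100100000110.


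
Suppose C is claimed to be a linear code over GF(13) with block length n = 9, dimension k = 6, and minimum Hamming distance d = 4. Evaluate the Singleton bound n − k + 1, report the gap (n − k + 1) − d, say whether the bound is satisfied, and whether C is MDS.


Singleton RHS = n − k + 1 = 4, slack = 0, bound satisfied, MDS.

Singleton bound: d ≤ n − k + 1.
Here n = 9, k = 6, so n − k + 1 = 4.
Given d = 4, check d ≤ 4: YES.
Slack = (n − k + 1) − d = 0.
The code is MDS (slack = 0).
Description: the claimed parameters are [9, 6, 4]_13; such a code would be MDS (meets Singleton bound).


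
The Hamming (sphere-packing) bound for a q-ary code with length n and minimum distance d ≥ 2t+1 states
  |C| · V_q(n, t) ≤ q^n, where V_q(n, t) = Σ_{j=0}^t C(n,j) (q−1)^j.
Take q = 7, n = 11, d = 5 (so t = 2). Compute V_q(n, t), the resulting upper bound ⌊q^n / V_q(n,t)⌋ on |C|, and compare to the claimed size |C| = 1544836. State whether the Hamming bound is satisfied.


V_q(n, t) = 2047, q^n = 1977326743, Hamming bound = 965963, |C| = 1544836 > bound (violated).

Step 1: Compute V_q(n, t) = Σ_{j=0}^2 C(n, j) (q−1)^j.
  j = 0: C(11,0)·(6)^0 = 1·1 = 1.
  j = 1: C(11,1)·(6)^1 = 11·6 = 66.
  j = 2: C(11,2)·(6)^2 = 55·36 = 1980.
  V_q(n, t) = 1 + 66 + 1980 = 2047.
Step 2: q^n = 7^11 = 1977326743.
Step 3: Hamming bound ⌊q^n / V_q(n,t)⌋ = ⌊1977326743/2047⌋ = 965963.
Step 4: Compare |C| = 1544836 to 965963: violated.
The claimed |C| lies above the Hamming bound, so no 7-ary code of length 11 with d ≥ 5 can have 1544836 codewords.


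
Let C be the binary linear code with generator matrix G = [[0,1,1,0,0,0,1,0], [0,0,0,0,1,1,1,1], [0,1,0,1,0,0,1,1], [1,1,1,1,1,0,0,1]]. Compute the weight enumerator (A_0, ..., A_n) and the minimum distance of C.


Weight distribution: A_0 = 1, A_3 = 4, A_4 = 5, A_5 = 4, A_6 = 2. Minimum distance d = 3.

Enumerate all 2^4 = 16 messages m ∈ F_2^4.
For each, compute codeword c = mG in F_2^8, then tally its weight.
  m = 0000 → c = 00000000, weight = 0.
  m = 1000 → c = 01100010, weight = 3.
  m = 0100 → c = 00001111, weight = 4.
  m = 1100 → c = 01101101, weight = 5.
  m = 0010 → c = 01010011, weight = 4.
  m = 1010 → c = 00110001, weight = 3.
  m = 0110 → c = 01011100, weight = 4.
  m = 1110 → c = 00111110, weight = 5.
  m = 0001 → c = 11111001, weight = 6.
  m = 1001 → c = 10011011, weight = 5.
  m = 0101 → c = 11110110, weight = 6.
  m = 1101 → c = 10010100, weight = 3.
  m = 0011 → c = 10101010, weight = 4.
  m = 1011 → c = 11001000, weight = 3.
  m = 0111 → c = 10100101, weight = 4.
  m = 1111 → c = 11000111, weight = 5.
Tally weights:
  weight 0: 1 codewords.
  weight 3: 4 codewords.
  weight 4: 5 codewords.
  weight 5: 4 codewords.
  weight 6: 2 codewords.
Minimum distance d = smallest w > 0 with A_w > 0 = 3.
Sanity: Σ A_w = 16 = 2^4 = 16 ✓.


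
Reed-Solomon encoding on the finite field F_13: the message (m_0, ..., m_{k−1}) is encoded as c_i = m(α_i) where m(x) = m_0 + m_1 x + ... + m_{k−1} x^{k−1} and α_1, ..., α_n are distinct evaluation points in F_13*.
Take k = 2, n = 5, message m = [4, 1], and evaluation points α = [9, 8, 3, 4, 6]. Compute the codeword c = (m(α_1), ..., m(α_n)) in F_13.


c = [0, 12, 7, 8, 10]

Message polynomial: m(x) = 4 + 1·x (mod 13).
For each evaluation point α_i, compute m(α_i) mod 13:
  α_1 = 9: Horner steps 1 → 0, so m(9) = 0.
  α_2 = 8: Horner steps 1 → 12, so m(8) = 12.
  α_3 = 3: Horner steps 1 → 7, so m(3) = 7.
  α_4 = 4: Horner steps 1 → 8, so m(4) = 8.
  α_5 = 6: Horner steps 1 → 10, so m(6) = 10.
Codeword c = [0, 12, 7, 8, 10] ∈ F_13^5.


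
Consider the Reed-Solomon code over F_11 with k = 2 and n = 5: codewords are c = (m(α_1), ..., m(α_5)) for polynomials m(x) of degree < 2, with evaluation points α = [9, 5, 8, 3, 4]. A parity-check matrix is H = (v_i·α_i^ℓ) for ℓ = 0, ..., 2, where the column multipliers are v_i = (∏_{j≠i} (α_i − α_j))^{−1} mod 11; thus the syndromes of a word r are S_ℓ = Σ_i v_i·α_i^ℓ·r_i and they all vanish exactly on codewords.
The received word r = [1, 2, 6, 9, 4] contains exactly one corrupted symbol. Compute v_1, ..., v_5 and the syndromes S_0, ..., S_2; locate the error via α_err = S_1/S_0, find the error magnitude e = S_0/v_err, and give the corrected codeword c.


S = (7, 2, 10), error at position 2, error magnitude e = 3, c = [1, 10, 6, 9, 4].

Step 1: column multipliers v_i = (∏_{j≠i}(α_i − α_j))^{−1} mod 11.
  i = 1 (α = 9): (9−5)(9−8)(9−3)(9−4) = 4·1·6·5 = 120 ≡ 10, so v_1 = 10^{−1} = 10 (mod 11).
  i = 2 (α = 5): (5−9)(5−8)(5−3)(5−4) = (−4)·(−3)·2·1 = 24 ≡ 2, so v_2 = 2^{−1} = 6 (mod 11).
  i = 3 (α = 8): (8−9)(8−5)(8−3)(8−4) = (−1)·3·5·4 = −60 ≡ 6, so v_3 = 6^{−1} = 2 (mod 11).
  i = 4 (α = 3): (3−9)(3−5)(3−8)(3−4) = (−6)·(−2)·(−5)·(−1) = 60 ≡ 5, so v_4 = 5^{−1} = 9 (mod 11).
  i = 5 (α = 4): (4−9)(4−5)(4−8)(4−3) = (−5)·(−1)·(−4)·1 = −20 ≡ 2, so v_5 = 2^{−1} = 6 (mod 11).
  v = [10, 6, 2, 9, 6].
Step 2: syndromes of r = [1, 2, 6, 9, 4] (all sums mod 11).
  S_0 = Σ v_i r_i = 10·1 + 6·2 + 2·6 + 9·9 + 6·4 = 139 ≡ 7.
  S_1 = Σ v_i α_i r_i = 10·9·1 + 6·5·2 + 2·8·6 + 9·3·9 + 6·4·4 = 585 ≡ 2.
  α_i^2 mod 11 = [4, 3, 9, 9, 5].
  S_2 = Σ v_i α_i^2 r_i = 10·4·1 + 6·3·2 + 2·9·6 + 9·9·9 + 6·5·4 = 1033 ≡ 10.
  S = (7, 2, 10) ≠ 0, so r is not a codeword (an error is present).
Step 3: locate the error. For a single error e at position i, S_ℓ = v_i·e·α_i^ℓ, so α_err = S_1/S_0.
  S_0^{−1} = 7^{−1} = 8 (mod 11), so α_err = 2·8 = 16 ≡ 5 = α_2. Error position i = 2.
  Consistency check: S_2/S_1 = 10·6 = 60 ≡ 5 = α_err ✓ (single-error assumption holds).
Step 4: error magnitude e = S_0/v_2 = S_0·∏_{j≠2}(α_2 − α_j) = 7·2 = 14 ≡ 3 (mod 11).
Step 5: correct position 2: c_2 = r_2 − e = 2 − 3 ≡ 10 (mod 11). Hence c = [1, 10, 6, 9, 4].
  Check: interpolating c through the α_i gives m(x) = 2 + 6·x (degree < 2) with m(α_i) = c_i for every i, so c is indeed a codeword.


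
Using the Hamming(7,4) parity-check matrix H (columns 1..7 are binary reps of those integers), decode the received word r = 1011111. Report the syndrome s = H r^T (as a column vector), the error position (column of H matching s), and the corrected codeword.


s = (0, 1, 0)^T, error position = 2, corrected codeword c = 1111111

Compute s = H r^T mod 2 one row at a time:
  s_1 = 1 + 1 + 1 + 1 = 4 ≡ 0 (mod 2).
  s_2 = 0 + 1 + 1 + 1 = 3 ≡ 1 (mod 2).
  s_3 = 1 + 1 + 1 + 1 = 4 ≡ 0 (mod 2).
s = (0, 1, 0)^T — this equals column 2 of H (binary 010), so error is at position 2.
Correct: flip bit 2 of r = 1011111 to get c = 1111111.


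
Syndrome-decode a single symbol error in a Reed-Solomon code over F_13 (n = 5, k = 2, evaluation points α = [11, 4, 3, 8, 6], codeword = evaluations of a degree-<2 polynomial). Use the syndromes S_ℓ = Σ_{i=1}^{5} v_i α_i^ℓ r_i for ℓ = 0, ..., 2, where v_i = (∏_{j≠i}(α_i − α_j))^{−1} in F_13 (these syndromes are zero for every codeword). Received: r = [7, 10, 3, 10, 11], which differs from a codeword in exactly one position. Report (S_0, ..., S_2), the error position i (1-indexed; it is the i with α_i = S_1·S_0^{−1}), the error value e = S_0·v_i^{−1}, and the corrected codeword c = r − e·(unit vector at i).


S = (5, 1, 8), error at position 4, error magnitude e = 11, c = [7, 10, 3, 12, 11].

Step 1: column multipliers v_i = (∏_{j≠i}(α_i − α_j))^{−1} mod 13.
  i = 1 (α = 11): (11−4)(11−3)(11−8)(11−6) = 7·8·3·5 = 840 ≡ 8, so v_1 = 8^{−1} = 5 (mod 13).
  i = 2 (α = 4): (4−11)(4−3)(4−8)(4−6) = (−7)·1·(−4)·(−2) = −56 ≡ 9, so v_2 = 9^{−1} = 3 (mod 13).
  i = 3 (α = 3): (3−11)(3−4)(3−8)(3−6) = (−8)·(−1)·(−5)·(−3) = 120 ≡ 3, so v_3 = 3^{−1} = 9 (mod 13).
  i = 4 (α = 8): (8−11)(8−4)(8−3)(8−6) = (−3)·4·5·2 = −120 ≡ 10, so v_4 = 10^{−1} = 4 (mod 13).
  i = 5 (α = 6): (6−11)(6−4)(6−3)(6−8) = (−5)·2·3·(−2) = 60 ≡ 8, so v_5 = 8^{−1} = 5 (mod 13).
  v = [5, 3, 9, 4, 5].
Step 2: syndromes of r = [7, 10, 3, 10, 11] (all sums mod 13).
  S_0 = Σ v_i r_i = 5·7 + 3·10 + 9·3 + 4·10 + 5·11 = 187 ≡ 5.
  S_1 = Σ v_i α_i r_i = 5·11·7 + 3·4·10 + 9·3·3 + 4·8·10 + 5·6·11 = 1236 ≡ 1.
  α_i^2 mod 13 = [4, 3, 9, 12, 10].
  S_2 = Σ v_i α_i^2 r_i = 5·4·7 + 3·3·10 + 9·9·3 + 4·12·10 + 5·10·11 = 1503 ≡ 8.
  S = (5, 1, 8) ≠ 0, so r is not a codeword (an error is present).
Step 3: locate the error. For a single error e at position i, S_ℓ = v_i·e·α_i^ℓ, so α_err = S_1/S_0.
  S_0^{−1} = 5^{−1} = 8 (mod 13), so α_err = 1·8 = 8 ≡ 8 = α_4. Error position i = 4.
  Consistency check: S_2/S_1 = 8·1 = 8 ≡ 8 = α_err ✓ (single-error assumption holds).
Step 4: error magnitude e = S_0/v_4 = S_0·∏_{j≠4}(α_4 − α_j) = 5·10 = 50 ≡ 11 (mod 13).
Step 5: correct position 4: c_4 = r_4 − e = 10 − 11 ≡ 12 (mod 13). Hence c = [7, 10, 3, 12, 11].
  Check: interpolating c through the α_i gives m(x) = 8 + 7·x (degree < 2) with m(α_i) = c_i for every i, so c is indeed a codeword.
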